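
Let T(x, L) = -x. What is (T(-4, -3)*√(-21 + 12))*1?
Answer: 12*I ≈ 12.0*I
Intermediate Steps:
(T(-4, -3)*√(-21 + 12))*1 = ((-1*(-4))*√(-21 + 12))*1 = (4*√(-9))*1 = (4*(3*I))*1 = (12*I)*1 = 12*I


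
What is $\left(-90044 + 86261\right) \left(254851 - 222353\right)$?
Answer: $-122939934$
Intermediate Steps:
$\left(-90044 + 86261\right) \left(254851 - 222353\right) = \left(-3783\right) 32498 = -122939934$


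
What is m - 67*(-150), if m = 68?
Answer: 10118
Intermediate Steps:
m - 67*(-150) = 68 - 67*(-150) = 68 + 10050 = 10118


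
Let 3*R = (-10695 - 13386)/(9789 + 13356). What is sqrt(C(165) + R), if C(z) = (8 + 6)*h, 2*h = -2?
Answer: I*sqrt(7685459265)/23145 ≈ 3.7877*I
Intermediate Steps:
h = -1 (h = (1/2)*(-2) = -1)
C(z) = -14 (C(z) = (8 + 6)*(-1) = 14*(-1) = -14)
R = -8027/23145 (R = ((-10695 - 13386)/(9789 + 13356))/3 = (-24081/23145)/3 = (-24081*1/23145)/3 = (1/3)*(-8027/7715) = -8027/23145 ≈ -0.34681)
sqrt(C(165) + R) = sqrt(-14 - 8027/23145) = sqrt(-332057/23145) = I*sqrt(7685459265)/23145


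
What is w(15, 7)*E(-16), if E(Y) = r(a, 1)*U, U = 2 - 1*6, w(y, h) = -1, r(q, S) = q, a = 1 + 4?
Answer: 20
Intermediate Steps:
a = 5
U = -4 (U = 2 - 6 = -4)
E(Y) = -20 (E(Y) = 5*(-4) = -20)
w(15, 7)*E(-16) = -1*(-20) = 20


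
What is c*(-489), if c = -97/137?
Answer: 47433/137 ≈ 346.23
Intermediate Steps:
c = -97/137 (c = -97*1/137 = -97/137 ≈ -0.70803)
c*(-489) = -97/137*(-489) = 47433/137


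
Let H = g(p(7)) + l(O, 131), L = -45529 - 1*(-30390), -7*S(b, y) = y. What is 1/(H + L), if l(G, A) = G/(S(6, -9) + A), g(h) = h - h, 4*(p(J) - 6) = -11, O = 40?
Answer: -463/7009217 ≈ -6.6056e-5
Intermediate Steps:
p(J) = 13/4 (p(J) = 6 + (¼)*(-11) = 6 - 11/4 = 13/4)
S(b, y) = -y/7
g(h) = 0
l(G, A) = G/(9/7 + A) (l(G, A) = G/(-⅐*(-9) + A) = G/(9/7 + A))
L = -15139 (L = -45529 + 30390 = -15139)
H = 140/463 (H = 0 + 7*40/(9 + 7*131) = 0 + 7*40/(9 + 917) = 0 + 7*40/926 = 0 + 7*40*(1/926) = 0 + 140/463 = 140/463 ≈ 0.30238)
1/(H + L) = 1/(140/463 - 15139) = 1/(-7009217/463) = -463/7009217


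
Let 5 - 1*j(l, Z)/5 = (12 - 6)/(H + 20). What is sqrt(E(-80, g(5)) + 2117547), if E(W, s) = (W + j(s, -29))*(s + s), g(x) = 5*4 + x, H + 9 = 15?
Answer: sqrt(357390943)/13 ≈ 1454.2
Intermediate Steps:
H = 6 (H = -9 + 15 = 6)
j(l, Z) = 310/13 (j(l, Z) = 25 - 5*(12 - 6)/(6 + 20) = 25 - 30/26 = 25 - 5*3/13 = 25 - 15/13 = 310/13)
g(x) = 20 + x
E(W, s) = 2*s*(310/13 + W) (E(W, s) = (W + 310/13)*(s + s) = (310/13 + W)*(2*s) = 2*s*(310/13 + W))
sqrt(E(-80, g(5)) + 2117547) = sqrt(2*(20 + 5)*(310 + 13*(-80))/13 + 2117547) = sqrt((2/13)*25*(310 - 1040) + 2117547) = sqrt((2/13)*25*(-730) + 2117547) = sqrt(-36500/13 + 2117547) = sqrt(27491611/13) = sqrt(357390943)/13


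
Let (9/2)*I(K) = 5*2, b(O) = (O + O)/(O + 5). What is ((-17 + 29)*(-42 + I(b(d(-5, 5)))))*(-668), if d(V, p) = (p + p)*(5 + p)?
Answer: 956576/3 ≈ 3.1886e+5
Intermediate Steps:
d(V, p) = 2*p*(5 + p) (d(V, p) = (2*p)*(5 + p) = 2*p*(5 + p))
b(O) = 2*O/(5 + O) (b(O) = (2*O)/(5 + O) = 2*O/(5 + O))
I(K) = 20/9 (I(K) = 2*(5*2)/9 = (2/9)*10 = 20/9)
((-17 + 29)*(-42 + I(b(d(-5, 5)))))*(-668) = ((-17 + 29)*(-42 + 20/9))*(-668) = (12*(-358/9))*(-668) = -1432/3*(-668) = 956576/3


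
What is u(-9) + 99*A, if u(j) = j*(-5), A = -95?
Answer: -9360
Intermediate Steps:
u(j) = -5*j
u(-9) + 99*A = -5*(-9) + 99*(-95) = 45 - 9405 = -9360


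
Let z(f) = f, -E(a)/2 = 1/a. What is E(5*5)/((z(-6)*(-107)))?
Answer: -1/8025 ≈ -0.00012461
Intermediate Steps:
E(a) = -2/a
E(5*5)/((z(-6)*(-107))) = (-2/(5*5))/((-6*(-107))) = -2/25/642 = -2*1/25*(1/642) = -2/25*1/642 = -1/8025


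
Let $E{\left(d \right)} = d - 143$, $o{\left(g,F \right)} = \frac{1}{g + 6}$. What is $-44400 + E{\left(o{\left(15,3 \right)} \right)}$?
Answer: $- \frac{935402}{21} \approx -44543.0$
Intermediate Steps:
$o{\left(g,F \right)} = \frac{1}{6 + g}$
$E{\left(d \right)} = -143 + d$
$-44400 + E{\left(o{\left(15,3 \right)} \right)} = -44400 - \left(143 - \frac{1}{6 + 15}\right) = -44400 - \left(143 - \frac{1}{21}\right) = -44400 + \left(-143 + \frac{1}{21}\right) = -44400 - \frac{3002}{21} = - \frac{935402}{21}$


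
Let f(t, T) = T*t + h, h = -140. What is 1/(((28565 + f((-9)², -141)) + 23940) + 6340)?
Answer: 1/47284 ≈ 2.1149e-5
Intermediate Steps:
f(t, T) = -140 + T*t (f(t, T) = T*t - 140 = -140 + T*t)
1/(((28565 + f((-9)², -141)) + 23940) + 6340) = 1/(((28565 + (-140 - 141*(-9)²)) + 23940) + 6340) = 1/(((28565 + (-140 - 141*81)) + 23940) + 6340) = 1/(((28565 + (-140 - 11421)) + 23940) + 6340) = 1/(((28565 - 11561) + 23940) + 6340) = 1/((17004 + 23940) + 6340) = 1/(40944 + 6340) = 1/47284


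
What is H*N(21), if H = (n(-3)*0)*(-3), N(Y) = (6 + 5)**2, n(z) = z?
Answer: 0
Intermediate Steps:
N(Y) = 121 (N(Y) = 11**2 = 121)
H = 0 (H = -3*0*(-3) = 0*(-3) = 0)
H*N(21) = 0*121 = 0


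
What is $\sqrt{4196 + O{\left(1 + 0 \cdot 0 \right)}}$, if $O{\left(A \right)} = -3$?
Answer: $\sqrt{4193} \approx 64.753$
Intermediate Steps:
$\sqrt{4196 + O{\left(1 + 0 \cdot 0 \right)}} = \sqrt{4196 - 3} = \sqrt{4193}$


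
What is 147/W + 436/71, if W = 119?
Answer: 8903/1207 ≈ 7.3761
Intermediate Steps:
147/W + 436/71 = 147/119 + 436/71 = 147*(1/119) + 436*(1/71) = 21/17 + 436/71 = 8903/1207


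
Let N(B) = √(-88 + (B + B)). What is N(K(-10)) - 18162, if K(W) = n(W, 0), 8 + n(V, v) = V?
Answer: -18162 + 2*I*√31 ≈ -18162.0 + 11.136*I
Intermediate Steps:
n(V, v) = -8 + V
K(W) = -8 + W
N(B) = √(-88 + 2*B)
N(K(-10)) - 18162 = √(-88 + 2*(-8 - 10)) - 18162 = √(-88 + 2*(-18)) - 18162 = √(-88 - 36) - 18162 = √(-124) - 18162 = 2*I*√31 - 18162 = -18162 + 2*I*√31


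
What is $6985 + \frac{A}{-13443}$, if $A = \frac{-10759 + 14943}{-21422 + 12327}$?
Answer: $\frac{854014637909}{122264085} \approx 6985.0$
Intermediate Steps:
$A = - \frac{4184}{9095}$ ($A = \frac{4184}{-9095} = 4184 \left(- \frac{1}{9095}\right) = - \frac{4184}{9095} \approx -0.46003$)
$6985 + \frac{A}{-13443} = 6985 - \frac{4184}{9095 \left(-13443\right)} = 6985 - - \frac{4184}{122264085} = 6985 + \frac{4184}{122264085} = \frac{854014637909}{122264085}$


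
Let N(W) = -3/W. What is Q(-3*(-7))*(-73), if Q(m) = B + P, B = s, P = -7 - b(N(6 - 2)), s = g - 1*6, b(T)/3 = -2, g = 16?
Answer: -657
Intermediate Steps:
b(T) = -6 (b(T) = 3*(-2) = -6)
s = 10 (s = 16 - 1*6 = 16 - 6 = 10)
P = -1 (P = -7 - 1*(-6) = -7 + 6 = -1)
B = 10
Q(m) = 9 (Q(m) = 10 - 1 = 9)
Q(-3*(-7))*(-73) = 9*(-73) = -657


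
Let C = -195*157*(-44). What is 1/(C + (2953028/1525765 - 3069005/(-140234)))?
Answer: 213964129010/288227616319552977 ≈ 7.4234e-7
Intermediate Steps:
C = 1347060 (C = -30615*(-44) = 1347060)
1/(C + (2953028/1525765 - 3069005/(-140234))) = 1/(1347060 + (2953028/1525765 - 3069005/(-140234))) = 1/(1347060 + (2953028*(1/1525765) - 3069005*(-1/140234))) = 1/(1347060 + (2953028/1525765 + 3069005/140234)) = 1/(1347060 + 5096695342377/213964129010) = 1/(288227616319552977/213964129010) = 213964129010/288227616319552977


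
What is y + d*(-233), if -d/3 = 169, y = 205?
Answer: 118336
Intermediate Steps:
d = -507 (d = -3*169 = -507)
y + d*(-233) = 205 - 507*(-233) = 205 + 118131 = 118336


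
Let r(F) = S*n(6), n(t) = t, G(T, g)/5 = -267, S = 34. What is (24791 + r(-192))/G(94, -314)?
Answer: -4999/267 ≈ -18.723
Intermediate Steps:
G(T, g) = -1335 (G(T, g) = 5*(-267) = -1335)
r(F) = 204 (r(F) = 34*6 = 204)
(24791 + r(-192))/G(94, -314) = (24791 + 204)/(-1335) = 24995*(-1/1335) = -4999/267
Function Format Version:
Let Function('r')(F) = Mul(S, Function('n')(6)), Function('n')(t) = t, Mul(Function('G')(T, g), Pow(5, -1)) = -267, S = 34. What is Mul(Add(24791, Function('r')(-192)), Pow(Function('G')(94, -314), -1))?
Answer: Rational(-4999, 267) ≈ -18.723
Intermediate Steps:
Function('G')(T, g) = -1335 (Function('G')(T, g) = Mul(5, -267) = -1335)
Function('r')(F) = 204 (Function('r')(F) = Mul(34, 6) = 204)
Mul(Add(24791, Function('r')(-192)), Pow(Function('G')(94, -314), -1)) = Mul(Add(24791, 204), Pow(-1335, -1)) = Mul(24995, Rational(-1, 1335)) = Rational(-4999, 267)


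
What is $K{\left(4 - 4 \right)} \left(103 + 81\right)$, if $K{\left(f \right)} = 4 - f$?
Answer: $736$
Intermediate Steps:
$K{\left(4 - 4 \right)} \left(103 + 81\right) = \left(4 - \left(4 - 4\right)\right) \left(103 + 81\right) = \left(4 - \left(4 - 4\right)\right) 184 = \left(4 - 0\right) 184 = \left(4 + 0\right) 184 = 4 \cdot 184 = 736$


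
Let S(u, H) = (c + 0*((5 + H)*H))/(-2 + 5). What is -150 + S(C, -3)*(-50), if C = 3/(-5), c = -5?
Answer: -200/3 ≈ -66.667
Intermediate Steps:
C = -⅗ (C = 3*(-⅕) = -⅗ ≈ -0.60000)
S(u, H) = -5/3 (S(u, H) = (-5 + 0*((5 + H)*H))/(-2 + 5) = (-5 + 0*(H*(5 + H)))/3 = (-5 + 0)*(⅓) = -5*⅓ = -5/3)
-150 + S(C, -3)*(-50) = -150 - 5/3*(-50) = -150 + 250/3 = -200/3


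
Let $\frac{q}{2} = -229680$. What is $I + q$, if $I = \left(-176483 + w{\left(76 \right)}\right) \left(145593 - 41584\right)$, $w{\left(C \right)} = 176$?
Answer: $-18337974123$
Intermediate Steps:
$q = -459360$ ($q = 2 \left(-229680\right) = -459360$)
$I = -18337514763$ ($I = \left(-176483 + 176\right) \left(145593 - 41584\right) = \left(-176307\right) 104009 = -18337514763$)
$I + q = -18337514763 - 459360 = -18337974123$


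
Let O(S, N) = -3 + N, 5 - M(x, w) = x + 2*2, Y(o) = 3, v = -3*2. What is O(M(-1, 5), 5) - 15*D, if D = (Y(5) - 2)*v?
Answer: 92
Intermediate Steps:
v = -6
M(x, w) = 1 - x (M(x, w) = 5 - (x + 2*2) = 5 - (x + 4) = 5 - (4 + x) = 5 + (-4 - x) = 1 - x)
D = -6 (D = (3 - 2)*(-6) = 1*(-6) = -6)
O(M(-1, 5), 5) - 15*D = (-3 + 5) - 15*(-6) = 2 + 90 = 92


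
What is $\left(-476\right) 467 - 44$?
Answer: $-222336$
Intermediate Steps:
$\left(-476\right) 467 - 44 = -222292 - 44 = -222336$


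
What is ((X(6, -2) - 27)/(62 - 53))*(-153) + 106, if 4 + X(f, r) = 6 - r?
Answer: 497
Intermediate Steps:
X(f, r) = 2 - r (X(f, r) = -4 + (6 - r) = 2 - r)
((X(6, -2) - 27)/(62 - 53))*(-153) + 106 = (((2 - 1*(-2)) - 27)/(62 - 53))*(-153) + 106 = (((2 + 2) - 27)/9)*(-153) + 106 = ((4 - 27)*(⅑))*(-153) + 106 = -23*⅑*(-153) + 106 = -23/9*(-153) + 106 = 391 + 106 = 497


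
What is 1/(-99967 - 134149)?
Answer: -1/234116 ≈ -4.2714e-6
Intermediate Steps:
1/(-99967 - 134149) = 1/(-234116) = -1/234116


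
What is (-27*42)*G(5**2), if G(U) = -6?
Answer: 6804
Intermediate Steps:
(-27*42)*G(5**2) = -27*42*(-6) = -1134*(-6) = 6804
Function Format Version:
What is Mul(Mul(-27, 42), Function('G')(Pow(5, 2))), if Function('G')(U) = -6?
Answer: 6804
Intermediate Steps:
Mul(Mul(-27, 42), Function('G')(Pow(5, 2))) = Mul(Mul(-27, 42), -6) = Mul(-1134, -6) = 6804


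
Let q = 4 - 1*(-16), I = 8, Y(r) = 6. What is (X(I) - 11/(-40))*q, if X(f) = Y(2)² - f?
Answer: 1131/2 ≈ 565.50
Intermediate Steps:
X(f) = 36 - f (X(f) = 6² - f = 36 - f)
q = 20 (q = 4 + 16 = 20)
(X(I) - 11/(-40))*q = ((36 - 1*8) - 11/(-40))*20 = ((36 - 8) - 11*(-1/40))*20 = (28 + 11/40)*20 = (1131/40)*20 = 1131/2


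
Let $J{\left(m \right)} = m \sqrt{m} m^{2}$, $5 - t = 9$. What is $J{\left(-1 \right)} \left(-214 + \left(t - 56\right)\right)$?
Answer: $274 i \approx 274.0 i$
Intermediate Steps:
$t = -4$ ($t = 5 - 9 = -4$)
$J{\left(m \right)} = m^{\frac{7}{2}}$ ($J{\left(m \right)} = m^{\frac{3}{2}} m^{2} = m^{\frac{7}{2}}$)
$J{\left(-1 \right)} \left(-214 + \left(t - 56\right)\right) = \left(-1\right)^{\frac{7}{2}} \left(-214 - 60\right) = - i \left(-214 - 60\right) = - i \left(-274\right) = 274 i$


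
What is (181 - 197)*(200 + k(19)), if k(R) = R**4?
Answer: -2088336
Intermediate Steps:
(181 - 197)*(200 + k(19)) = (181 - 197)*(200 + 19**4) = -16*(200 + 130321) = -16*130521 = -2088336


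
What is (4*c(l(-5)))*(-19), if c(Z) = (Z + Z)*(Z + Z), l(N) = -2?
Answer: -1216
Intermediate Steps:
c(Z) = 4*Z² (c(Z) = (2*Z)*(2*Z) = 4*Z²)
(4*c(l(-5)))*(-19) = (4*(4*(-2)²))*(-19) = (4*(4*4))*(-19) = (4*16)*(-19) = 64*(-19) = -1216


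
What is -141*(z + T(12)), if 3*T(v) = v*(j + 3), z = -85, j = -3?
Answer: 11985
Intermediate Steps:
T(v) = 0 (T(v) = (v*(-3 + 3))/3 = (v*0)/3 = (1/3)*0 = 0)
-141*(z + T(12)) = -141*(-85 + 0) = -141*(-85) = 11985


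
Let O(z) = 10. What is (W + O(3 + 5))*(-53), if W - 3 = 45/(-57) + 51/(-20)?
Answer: -194563/380 ≈ -512.01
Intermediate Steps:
W = -129/380 (W = 3 + (45/(-57) + 51/(-20)) = 3 + (45*(-1/57) + 51*(-1/20)) = 3 + (-15/19 - 51/20) = 3 - 1269/380 = -129/380 ≈ -0.33947)
(W + O(3 + 5))*(-53) = (-129/380 + 10)*(-53) = (3671/380)*(-53) = -194563/380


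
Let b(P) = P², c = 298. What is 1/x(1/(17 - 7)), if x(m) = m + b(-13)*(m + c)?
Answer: 1/50379 ≈ 1.9850e-5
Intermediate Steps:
x(m) = 50362 + 170*m (x(m) = m + (-13)²*(m + 298) = m + 169*(298 + m) = m + (50362 + 169*m) = 50362 + 170*m)
1/x(1/(17 - 7)) = 1/(50362 + 170*(1/(17 - 7))) = 1/(50362 + 170*(1/10)) = 1/(50362 + 170*(1*(⅒))) = 1/(50362 + 170*(⅒)) = 1/(50362 + 17) = 1/50379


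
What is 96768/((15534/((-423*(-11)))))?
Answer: 25014528/863 ≈ 28986.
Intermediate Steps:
96768/((15534/((-423*(-11))))) = 96768/((15534/4653)) = 96768/((15534*(1/4653))) = 96768/(1726/517) = 96768*(517/1726) = 25014528/863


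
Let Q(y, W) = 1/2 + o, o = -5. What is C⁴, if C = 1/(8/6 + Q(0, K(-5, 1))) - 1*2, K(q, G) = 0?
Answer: 3748096/130321 ≈ 28.760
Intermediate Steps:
Q(y, W) = -9/2 (Q(y, W) = 1/2 - 5 = ½ - 5 = -9/2)
C = -44/19 (C = 1/(8/6 - 9/2) - 1*2 = 1/(8*(⅙) - 9/2) - 2 = 1/(4/3 - 9/2) - 2 = 1/(-19/6) - 2 = -6/19 - 2 = -44/19 ≈ -2.3158)
C⁴ = (-44/19)⁴ = 3748096/130321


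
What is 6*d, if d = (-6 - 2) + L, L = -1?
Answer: -54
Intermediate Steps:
d = -9 (d = (-6 - 2) - 1 = -8 - 1 = -9)
6*d = 6*(-9) = -54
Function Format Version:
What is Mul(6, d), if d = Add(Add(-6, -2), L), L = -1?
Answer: -54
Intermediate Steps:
d = -9 (d = Add(Add(-6, -2), -1) = Add(-8, -1) = -9)
Mul(6, d) = Mul(6, -9) = -54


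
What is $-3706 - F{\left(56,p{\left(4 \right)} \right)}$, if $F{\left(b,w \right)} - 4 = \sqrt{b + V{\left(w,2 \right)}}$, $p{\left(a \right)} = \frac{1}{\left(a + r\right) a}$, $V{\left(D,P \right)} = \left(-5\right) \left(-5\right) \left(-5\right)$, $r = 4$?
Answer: $-3710 - i \sqrt{69} \approx -3710.0 - 8.3066 i$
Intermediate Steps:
$V{\left(D,P \right)} = -125$ ($V{\left(D,P \right)} = 25 \left(-5\right) = -125$)
$p{\left(a \right)} = \frac{1}{a \left(4 + a\right)}$ ($p{\left(a \right)} = \frac{1}{\left(a + 4\right) a} = \frac{1}{\left(4 + a\right) a} = \frac{1}{a \left(4 + a\right)}$)
$F{\left(b,w \right)} = 4 + \sqrt{-125 + b}$ ($F{\left(b,w \right)} = 4 + \sqrt{b - 125} = 4 + \sqrt{-125 + b}$)
$-3706 - F{\left(56,p{\left(4 \right)} \right)} = -3706 - \left(4 + \sqrt{-125 + 56}\right) = -3706 - \left(4 + \sqrt{-69}\right) = -3706 - \left(4 + i \sqrt{69}\right) = -3710 - i \sqrt{69}$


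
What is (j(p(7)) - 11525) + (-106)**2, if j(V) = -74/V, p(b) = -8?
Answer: -1119/4 ≈ -279.75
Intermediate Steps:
(j(p(7)) - 11525) + (-106)**2 = (-74/(-8) - 11525) + (-106)**2 = (-74*(-1/8) - 11525) + 11236 = (37/4 - 11525) + 11236 = -46063/4 + 11236 = -1119/4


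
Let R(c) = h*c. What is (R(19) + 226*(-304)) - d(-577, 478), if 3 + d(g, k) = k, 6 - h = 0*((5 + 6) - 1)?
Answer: -69065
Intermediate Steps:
h = 6 (h = 6 - 0*((5 + 6) - 1) = 6 - 0*(11 - 1) = 6 - 0*10 = 6 - 1*0 = 6 + 0 = 6)
d(g, k) = -3 + k
R(c) = 6*c
(R(19) + 226*(-304)) - d(-577, 478) = (6*19 + 226*(-304)) - (-3 + 478) = (114 - 68704) - 1*475 = -68590 - 475 = -69065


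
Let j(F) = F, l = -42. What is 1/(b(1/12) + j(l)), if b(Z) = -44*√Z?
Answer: -63/2404 + 11*√3/2404 ≈ -0.018281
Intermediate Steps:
1/(b(1/12) + j(l)) = 1/(-44*√3/6 - 42) = 1/(-22*√3/3 - 42) = 1/(-42 - 22*√3/3)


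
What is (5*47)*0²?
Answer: 0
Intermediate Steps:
(5*47)*0² = 235*0 = 0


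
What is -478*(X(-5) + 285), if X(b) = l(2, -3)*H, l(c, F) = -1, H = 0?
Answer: -136230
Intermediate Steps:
X(b) = 0 (X(b) = -1*0 = 0)
-478*(X(-5) + 285) = -478*(0 + 285) = -478*285 = -136230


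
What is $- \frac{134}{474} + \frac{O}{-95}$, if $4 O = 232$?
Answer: $- \frac{20111}{22515} \approx -0.89323$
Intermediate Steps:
$O = 58$ ($O = \frac{1}{4} \cdot 232 = 58$)
$- \frac{134}{474} + \frac{O}{-95} = - \frac{134}{474} + \frac{58}{-95} = \left(-134\right) \frac{1}{474} + 58 \left(- \frac{1}{95}\right) = - \frac{67}{237} - \frac{58}{95} = - \frac{20111}{22515}$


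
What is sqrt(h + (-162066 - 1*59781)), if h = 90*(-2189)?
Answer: I*sqrt(418857) ≈ 647.19*I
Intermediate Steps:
h = -197010
sqrt(h + (-162066 - 1*59781)) = sqrt(-197010 + (-162066 - 1*59781)) = sqrt(-197010 + (-162066 - 59781)) = sqrt(-197010 - 221847) = sqrt(-418857) = I*sqrt(418857)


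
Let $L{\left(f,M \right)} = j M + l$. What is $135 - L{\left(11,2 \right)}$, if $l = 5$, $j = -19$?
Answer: $168$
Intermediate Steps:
$L{\left(f,M \right)} = 5 - 19 M$ ($L{\left(f,M \right)} = - 19 M + 5 = 5 - 19 M$)
$135 - L{\left(11,2 \right)} = 135 - \left(5 - 38\right) = 135 - -33 = 135 + 33 = 168$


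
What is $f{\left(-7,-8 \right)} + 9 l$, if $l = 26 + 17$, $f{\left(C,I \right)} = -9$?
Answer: $378$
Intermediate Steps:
$l = 43$
$f{\left(-7,-8 \right)} + 9 l = -9 + 9 \cdot 43 = -9 + 387 = 378$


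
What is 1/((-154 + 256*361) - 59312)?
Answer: 1/32950 ≈ 3.0349e-5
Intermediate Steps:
1/((-154 + 256*361) - 59312) = 1/((-154 + 92416) - 59312) = 1/(92262 - 59312) = 1/32950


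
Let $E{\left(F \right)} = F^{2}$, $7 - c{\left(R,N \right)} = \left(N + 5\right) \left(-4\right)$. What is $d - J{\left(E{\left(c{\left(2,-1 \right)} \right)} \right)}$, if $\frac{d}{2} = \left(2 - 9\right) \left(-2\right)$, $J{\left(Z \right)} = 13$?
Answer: $15$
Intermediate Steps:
$c{\left(R,N \right)} = 27 + 4 N$ ($c{\left(R,N \right)} = 7 - \left(N + 5\right) \left(-4\right) = 7 - \left(5 + N\right) \left(-4\right) = 7 - \left(-20 - 4 N\right) = 7 + \left(20 + 4 N\right) = 27 + 4 N$)
$d = 28$ ($d = 2 \left(2 - 9\right) \left(-2\right) = 2 \left(\left(-7\right) \left(-2\right)\right) = 2 \cdot 14 = 28$)
$d - J{\left(E{\left(c{\left(2,-1 \right)} \right)} \right)} = 28 - 13 = 15$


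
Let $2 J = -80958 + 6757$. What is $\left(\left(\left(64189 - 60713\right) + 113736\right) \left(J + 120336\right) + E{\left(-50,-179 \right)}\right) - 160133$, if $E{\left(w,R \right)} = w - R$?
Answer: $9756039422$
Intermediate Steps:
$J = - \frac{74201}{2}$ ($J = \frac{-80958 + 6757}{2} = \frac{1}{2} \left(-74201\right) = - \frac{74201}{2} \approx -37101.0$)
$\left(\left(\left(64189 - 60713\right) + 113736\right) \left(J + 120336\right) + E{\left(-50,-179 \right)}\right) - 160133 = \left(\left(\left(64189 - 60713\right) + 113736\right) \left(- \frac{74201}{2} + 120336\right) - -129\right) - 160133 = \left(\left(\left(64189 - 60713\right) + 113736\right) \frac{166471}{2} + \left(-50 + 179\right)\right) - 160133 = \left(\left(3476 + 113736\right) \frac{166471}{2} + 129\right) - 160133 = \left(117212 \cdot \frac{166471}{2} + 129\right) - 160133 = \left(9756199426 + 129\right) - 160133 = 9756199555 - 160133 = 9756039422$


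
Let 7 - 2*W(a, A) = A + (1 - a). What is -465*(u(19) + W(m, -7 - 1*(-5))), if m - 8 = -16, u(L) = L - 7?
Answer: -5580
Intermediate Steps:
u(L) = -7 + L
m = -8 (m = 8 - 16 = -8)
W(a, A) = 3 + a/2 - A/2 (W(a, A) = 7/2 - (A + (1 - a))/2 = 7/2 - (1 + A - a)/2 = 7/2 + (-1/2 + a/2 - A/2) = 3 + a/2 - A/2)
-465*(u(19) + W(m, -7 - 1*(-5))) = -465*((-7 + 19) + (3 + (1/2)*(-8) - (-7 - 1*(-5))/2)) = -465*(12 + (3 - 4 - (-7 + 5)/2)) = -465*(12 + (3 - 4 - 1/2*(-2))) = -465*(12 + (3 - 4 + 1)) = -465*(12 + 0) = -465*12 = -5580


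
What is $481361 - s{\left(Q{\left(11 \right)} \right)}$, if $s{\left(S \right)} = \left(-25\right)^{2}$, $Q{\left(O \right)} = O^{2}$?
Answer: $480736$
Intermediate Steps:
$s{\left(S \right)} = 625$
$481361 - s{\left(Q{\left(11 \right)} \right)} = 481361 - 625 = 480736$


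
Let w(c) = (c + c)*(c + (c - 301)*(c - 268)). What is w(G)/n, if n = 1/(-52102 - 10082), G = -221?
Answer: 7009775597136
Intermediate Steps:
n = -1/62184 (n = 1/(-62184) = -1/62184 ≈ -1.6081e-5)
w(c) = 2*c*(c + (-301 + c)*(-268 + c)) (w(c) = (2*c)*(c + (-301 + c)*(-268 + c)) = 2*c*(c + (-301 + c)*(-268 + c)))
w(G)/n = (2*(-221)*(80668 + (-221)² - 568*(-221)))/(-1/62184) = (2*(-221)*(80668 + 48841 + 125528))*(-62184) = (2*(-221)*255037)*(-62184) = -112726354*(-62184) = 7009775597136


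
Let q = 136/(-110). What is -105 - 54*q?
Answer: -2103/55 ≈ -38.236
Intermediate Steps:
q = -68/55 (q = 136*(-1/110) = -68/55 ≈ -1.2364)
-105 - 54*q = -105 - 54*(-68/55) = -105 + 3672/55 = -2103/55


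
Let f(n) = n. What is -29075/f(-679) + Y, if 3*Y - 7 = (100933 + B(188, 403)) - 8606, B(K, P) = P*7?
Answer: 64697470/2037 ≈ 31761.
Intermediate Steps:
B(K, P) = 7*P
Y = 95155/3 (Y = 7/3 + ((100933 + 7*403) - 8606)/3 = 7/3 + ((100933 + 2821) - 8606)/3 = 7/3 + (103754 - 8606)/3 = 7/3 + (⅓)*95148 = 7/3 + 31716 = 95155/3 ≈ 31718.)
-29075/f(-679) + Y = -29075/(-679) + 95155/3 = -29075*(-1/679) + 95155/3 = 29075/679 + 95155/3 = 64697470/2037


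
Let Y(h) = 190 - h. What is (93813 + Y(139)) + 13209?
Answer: 107073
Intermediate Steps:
(93813 + Y(139)) + 13209 = (93813 + (190 - 1*139)) + 13209 = (93813 + (190 - 139)) + 13209 = (93813 + 51) + 13209 = 93864 + 13209 = 107073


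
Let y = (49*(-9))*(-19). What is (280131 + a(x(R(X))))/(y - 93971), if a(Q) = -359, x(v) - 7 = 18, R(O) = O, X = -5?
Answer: -69943/21398 ≈ -3.2687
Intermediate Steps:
x(v) = 25 (x(v) = 7 + 18 = 25)
y = 8379 (y = -441*(-19) = 8379)
(280131 + a(x(R(X))))/(y - 93971) = (280131 - 359)/(8379 - 93971) = 279772/(-85592) = 279772*(-1/85592) = -69943/21398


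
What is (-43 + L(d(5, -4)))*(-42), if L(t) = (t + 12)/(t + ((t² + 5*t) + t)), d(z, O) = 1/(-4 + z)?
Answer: 6951/4 ≈ 1737.8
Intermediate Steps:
L(t) = (12 + t)/(t² + 7*t) (L(t) = (12 + t)/(t + (t² + 6*t)) = (12 + t)/(t² + 7*t))
(-43 + L(d(5, -4)))*(-42) = (-43 + (12 + 1/(-4 + 5))/((1/(-4 + 5))*(7 + 1/(-4 + 5))))*(-42) = (-43 + (12 + 1/1)/((1/1)*(7 + 1/1)))*(-42) = (-43 + (12 + 1)/(1*(7 + 1)))*(-42) = (-43 + 1*13/8)*(-42) = (-43 + 1*(⅛)*13)*(-42) = (-43 + 13/8)*(-42) = -331/8*(-42) = 6951/4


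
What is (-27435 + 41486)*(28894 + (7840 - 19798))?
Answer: 237967736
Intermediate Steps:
(-27435 + 41486)*(28894 + (7840 - 19798)) = 14051*(28894 - 11958) = 14051*16936 = 237967736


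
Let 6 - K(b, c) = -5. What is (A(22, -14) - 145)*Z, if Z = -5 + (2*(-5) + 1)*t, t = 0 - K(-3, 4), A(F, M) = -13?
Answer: -14852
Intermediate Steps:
K(b, c) = 11 (K(b, c) = 6 - 1*(-5) = 6 + 5 = 11)
t = -11 (t = 0 - 1*11 = 0 - 11 = -11)
Z = 94 (Z = -5 + (2*(-5) + 1)*(-11) = -5 + (-10 + 1)*(-11) = -5 - 9*(-11) = -5 + 99 = 94)
(A(22, -14) - 145)*Z = (-13 - 145)*94 = -158*94 = -14852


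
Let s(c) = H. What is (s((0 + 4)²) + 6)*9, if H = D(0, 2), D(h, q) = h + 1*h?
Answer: 54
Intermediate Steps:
D(h, q) = 2*h (D(h, q) = h + h = 2*h)
H = 0 (H = 2*0 = 0)
s(c) = 0
(s((0 + 4)²) + 6)*9 = (0 + 6)*9 = 6*9 = 54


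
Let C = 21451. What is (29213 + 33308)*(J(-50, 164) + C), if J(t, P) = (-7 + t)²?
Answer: 1544268700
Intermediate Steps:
(29213 + 33308)*(J(-50, 164) + C) = (29213 + 33308)*((-7 - 50)² + 21451) = 62521*((-57)² + 21451) = 62521*(3249 + 21451) = 62521*24700 = 1544268700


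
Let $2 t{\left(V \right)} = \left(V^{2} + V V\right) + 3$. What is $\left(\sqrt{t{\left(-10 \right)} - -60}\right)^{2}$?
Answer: $\frac{323}{2} \approx 161.5$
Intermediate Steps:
$t{\left(V \right)} = \frac{3}{2} + V^{2}$ ($t{\left(V \right)} = \frac{\left(V^{2} + V V\right) + 3}{2} = \frac{\left(V^{2} + V^{2}\right) + 3}{2} = \frac{2 V^{2} + 3}{2} = \frac{3 + 2 V^{2}}{2} = \frac{3}{2} + V^{2}$)
$\left(\sqrt{t{\left(-10 \right)} - -60}\right)^{2} = \left(\sqrt{\left(\frac{3}{2} + \left(-10\right)^{2}\right) - -60}\right)^{2} = \left(\sqrt{\left(\frac{3}{2} + 100\right) + 60}\right)^{2} = \left(\sqrt{\frac{203}{2} + 60}\right)^{2} = \left(\sqrt{\frac{323}{2}}\right)^{2} = \left(\frac{\sqrt{646}}{2}\right)^{2} = \frac{323}{2}$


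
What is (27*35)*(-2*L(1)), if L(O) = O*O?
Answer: -1890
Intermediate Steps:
L(O) = O²
(27*35)*(-2*L(1)) = (27*35)*(-2*1²) = 945*(-2*1) = 945*(-2) = -1890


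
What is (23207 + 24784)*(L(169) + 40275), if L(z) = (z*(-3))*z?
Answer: -2179175328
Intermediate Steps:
L(z) = -3*z**2 (L(z) = (-3*z)*z = -3*z**2)
(23207 + 24784)*(L(169) + 40275) = (23207 + 24784)*(-3*169**2 + 40275) = 47991*(-3*28561 + 40275) = 47991*(-85683 + 40275) = 47991*(-45408) = -2179175328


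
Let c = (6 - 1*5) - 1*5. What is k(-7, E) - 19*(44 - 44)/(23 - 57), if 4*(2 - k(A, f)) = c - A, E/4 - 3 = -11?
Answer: 5/4 ≈ 1.2500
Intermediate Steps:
c = -4 (c = (6 - 5) - 5 = 1 - 5 = -4)
E = -32 (E = 12 + 4*(-11) = 12 - 44 = -32)
k(A, f) = 3 + A/4 (k(A, f) = 2 - (-4 - A)/4 = 2 + (1 + A/4) = 3 + A/4)
k(-7, E) - 19*(44 - 44)/(23 - 57) = (3 + (¼)*(-7)) - 19*(44 - 44)/(23 - 57) = (3 - 7/4) - 0/(-34) = 5/4 - 0*(-1)/34 = 5/4 - 19*0 = 5/4 + 0 = 5/4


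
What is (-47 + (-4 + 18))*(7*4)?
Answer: -924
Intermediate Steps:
(-47 + (-4 + 18))*(7*4) = (-47 + 14)*28 = -33*28 = -924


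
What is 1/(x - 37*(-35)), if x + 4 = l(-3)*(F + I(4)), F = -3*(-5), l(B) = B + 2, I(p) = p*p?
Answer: 1/1260 ≈ 0.00079365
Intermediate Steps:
I(p) = p²
l(B) = 2 + B
F = 15
x = -35 (x = -4 + (2 - 3)*(15 + 4²) = -4 - (15 + 16) = -4 - 1*31 = -4 - 31 = -35)
1/(x - 37*(-35)) = 1/(-35 - 37*(-35)) = 1/(-35 + 1295) = 1/1260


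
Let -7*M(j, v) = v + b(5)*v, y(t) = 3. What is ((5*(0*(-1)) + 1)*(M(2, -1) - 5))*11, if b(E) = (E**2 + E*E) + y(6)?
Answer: 209/7 ≈ 29.857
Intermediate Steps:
b(E) = 3 + 2*E**2 (b(E) = (E**2 + E*E) + 3 = (E**2 + E**2) + 3 = 2*E**2 + 3 = 3 + 2*E**2)
M(j, v) = -54*v/7 (M(j, v) = -(v + (3 + 2*5**2)*v)/7 = -(v + (3 + 2*25)*v)/7 = -(v + (3 + 50)*v)/7 = -(v + 53*v)/7 = -54*v/7)
((5*(0*(-1)) + 1)*(M(2, -1) - 5))*11 = ((5*(0*(-1)) + 1)*(-54/7*(-1) - 5))*11 = ((5*0 + 1)*(54/7 - 5))*11 = ((0 + 1)*(19/7))*11 = (1*(19/7))*11 = (19/7)*11 = 209/7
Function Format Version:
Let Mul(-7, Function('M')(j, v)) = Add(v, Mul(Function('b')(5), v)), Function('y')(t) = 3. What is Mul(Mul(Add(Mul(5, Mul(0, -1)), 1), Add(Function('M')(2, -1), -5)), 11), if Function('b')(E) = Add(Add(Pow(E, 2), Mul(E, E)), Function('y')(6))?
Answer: Rational(209, 7) ≈ 29.857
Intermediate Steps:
Function('b')(E) = Add(3, Mul(2, Pow(E, 2))) (Function('b')(E) = Add(Add(Pow(E, 2), Mul(E, E)), 3) = Add(Add(Pow(E, 2), Pow(E, 2)), 3) = Add(Mul(2, Pow(E, 2)), 3) = Add(3, Mul(2, Pow(E, 2))))
Function('M')(j, v) = Mul(Rational(-54, 7), v) (Function('M')(j, v) = Mul(Rational(-1, 7), Add(v, Mul(Add(3, Mul(2, Pow(5, 2))), v))) = Mul(Rational(-1, 7), Add(v, Mul(Add(3, Mul(2, 25)), v))) = Mul(Rational(-1, 7), Add(v, Mul(Add(3, 50), v))) = Mul(Rational(-1, 7), Add(v, Mul(53, v))) = Mul(Rational(-1, 7), Mul(54, v)) = Mul(Rational(-54, 7), v))
Mul(Mul(Add(Mul(5, Mul(0, -1)), 1), Add(Function('M')(2, -1), -5)), 11) = Mul(Mul(Add(Mul(5, Mul(0, -1)), 1), Add(Mul(Rational(-54, 7), -1), -5)), 11) = Mul(Mul(Add(Mul(5, 0), 1), Add(Rational(54, 7), -5)), 11) = Mul(Mul(Add(0, 1), Rational(19, 7)), 11) = Mul(Mul(1, Rational(19, 7)), 11) = Mul(Rational(19, 7), 11) = Rational(209, 7)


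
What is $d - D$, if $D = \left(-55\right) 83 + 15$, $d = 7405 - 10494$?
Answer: $1461$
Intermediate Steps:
$d = -3089$
$D = -4550$ ($D = -4565 + 15 = -4550$)
$d - D = -3089 - -4550 = -3089 + 4550 = 1461$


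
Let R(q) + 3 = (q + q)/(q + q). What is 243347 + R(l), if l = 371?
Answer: 243345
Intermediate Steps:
R(q) = -2 (R(q) = -3 + (q + q)/(q + q) = -3 + (2*q)/((2*q)) = -3 + (2*q)*(1/(2*q)) = -3 + 1 = -2)
243347 + R(l) = 243347 - 2 = 243345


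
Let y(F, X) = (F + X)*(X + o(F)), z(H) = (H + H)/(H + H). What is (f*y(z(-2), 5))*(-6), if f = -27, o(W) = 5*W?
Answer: 9720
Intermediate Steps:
z(H) = 1 (z(H) = (2*H)/((2*H)) = (2*H)*(1/(2*H)) = 1)
y(F, X) = (F + X)*(X + 5*F)
(f*y(z(-2), 5))*(-6) = -27*(5**2 + 5*1**2 + 6*1*5)*(-6) = -27*(25 + 5*1 + 30)*(-6) = -27*(25 + 5 + 30)*(-6) = -27*60*(-6) = -1620*(-6) = 9720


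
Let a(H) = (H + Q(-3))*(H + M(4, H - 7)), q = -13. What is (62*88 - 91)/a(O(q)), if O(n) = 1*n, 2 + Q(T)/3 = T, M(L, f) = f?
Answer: 5365/924 ≈ 5.8063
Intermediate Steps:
Q(T) = -6 + 3*T
O(n) = n
a(H) = (-15 + H)*(-7 + 2*H) (a(H) = (H + (-6 + 3*(-3)))*(H + (H - 7)) = (H + (-6 - 9))*(H + (-7 + H)) = (H - 15)*(-7 + 2*H) = (-15 + H)*(-7 + 2*H))
(62*88 - 91)/a(O(q)) = (62*88 - 91)/(105 - 37*(-13) + 2*(-13)**2) = (5456 - 91)/(105 + 481 + 2*169) = 5365/(105 + 481 + 338) = 5365/924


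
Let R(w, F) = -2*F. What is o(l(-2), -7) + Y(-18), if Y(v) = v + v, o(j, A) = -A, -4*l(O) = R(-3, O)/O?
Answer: -29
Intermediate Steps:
l(O) = ½ (l(O) = -(-2*O)/(4*O) = -¼*(-2) = ½)
Y(v) = 2*v
o(l(-2), -7) + Y(-18) = -1*(-7) + 2*(-18) = 7 - 36 = -29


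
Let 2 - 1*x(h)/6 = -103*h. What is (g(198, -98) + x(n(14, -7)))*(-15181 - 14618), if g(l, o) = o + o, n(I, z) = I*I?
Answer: -3604010256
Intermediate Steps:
n(I, z) = I²
x(h) = 12 + 618*h (x(h) = 12 - (-618)*h = 12 + 618*h)
g(l, o) = 2*o
(g(198, -98) + x(n(14, -7)))*(-15181 - 14618) = (2*(-98) + (12 + 618*14²))*(-15181 - 14618) = (-196 + (12 + 618*196))*(-29799) = (-196 + (12 + 121128))*(-29799) = (-196 + 121140)*(-29799) = 120944*(-29799) = -3604010256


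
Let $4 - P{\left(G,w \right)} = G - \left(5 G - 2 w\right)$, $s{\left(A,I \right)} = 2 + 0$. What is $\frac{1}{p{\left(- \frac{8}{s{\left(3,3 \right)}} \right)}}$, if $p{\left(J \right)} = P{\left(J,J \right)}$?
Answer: $- \frac{1}{4} \approx -0.25$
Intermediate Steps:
$s{\left(A,I \right)} = 2$
$P{\left(G,w \right)} = 4 - 2 w + 4 G$ ($P{\left(G,w \right)} = 4 - \left(G - \left(5 G - 2 w\right)\right) = 4 - \left(G - \left(- 2 w + 5 G\right)\right) = 4 - \left(- 4 G + 2 w\right) = 4 + \left(- 2 w + 4 G\right) = 4 - 2 w + 4 G$)
$p{\left(J \right)} = 4 + 2 J$ ($p{\left(J \right)} = 4 - 2 J + 4 J = 4 + 2 J$)
$\frac{1}{p{\left(- \frac{8}{s{\left(3,3 \right)}} \right)}} = \frac{1}{4 + 2 \left(- \frac{8}{2}\right)} = \frac{1}{4 + 2 \left(\left(-8\right) \frac{1}{2}\right)} = \frac{1}{4 + 2 \left(-4\right)} = \frac{1}{4 - 8} = \frac{1}{-4} = - \frac{1}{4}$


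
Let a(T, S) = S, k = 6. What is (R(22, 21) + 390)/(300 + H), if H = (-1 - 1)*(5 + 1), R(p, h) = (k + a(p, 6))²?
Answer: 89/48 ≈ 1.8542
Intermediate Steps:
R(p, h) = 144 (R(p, h) = (6 + 6)² = 12² = 144)
H = -12 (H = -2*6 = -12)
(R(22, 21) + 390)/(300 + H) = (144 + 390)/(300 - 12) = 534/288 = 534*(1/288) = 89/48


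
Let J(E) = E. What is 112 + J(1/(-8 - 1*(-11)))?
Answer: 337/3 ≈ 112.33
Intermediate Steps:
112 + J(1/(-8 - 1*(-11))) = 112 + 1/(-8 - 1*(-11)) = 112 + 1/(-8 + 11) = 112 + 1/3 = 337/3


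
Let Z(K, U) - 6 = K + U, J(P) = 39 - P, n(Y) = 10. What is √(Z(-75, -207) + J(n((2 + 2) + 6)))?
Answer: I*√247 ≈ 15.716*I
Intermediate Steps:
Z(K, U) = 6 + K + U (Z(K, U) = 6 + (K + U) = 6 + K + U)
√(Z(-75, -207) + J(n((2 + 2) + 6))) = √((6 - 75 - 207) + (39 - 1*10)) = √(-276 + (39 - 10)) = √(-276 + 29) = √(-247) = I*√247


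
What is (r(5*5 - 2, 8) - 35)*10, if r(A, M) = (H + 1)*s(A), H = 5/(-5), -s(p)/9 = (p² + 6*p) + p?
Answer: -350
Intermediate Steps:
s(p) = -63*p - 9*p² (s(p) = -9*((p² + 6*p) + p) = -9*(p² + 7*p) = -63*p - 9*p²)
H = -1 (H = 5*(-⅕) = -1)
r(A, M) = 0 (r(A, M) = (-1 + 1)*(-9*A*(7 + A)) = 0*(-9*A*(7 + A)) = 0)
(r(5*5 - 2, 8) - 35)*10 = (0 - 35)*10 = -35*10 = -350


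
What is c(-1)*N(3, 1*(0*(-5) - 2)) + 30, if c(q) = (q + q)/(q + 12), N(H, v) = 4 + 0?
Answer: 322/11 ≈ 29.273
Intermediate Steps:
N(H, v) = 4
c(q) = 2*q/(12 + q) (c(q) = (2*q)/(12 + q) = 2*q/(12 + q))
c(-1)*N(3, 1*(0*(-5) - 2)) + 30 = (2*(-1)/(12 - 1))*4 + 30 = (2*(-1)/11)*4 + 30 = (2*(-1)*(1/11))*4 + 30 = -2/11*4 + 30 = -8/11 + 30 = 322/11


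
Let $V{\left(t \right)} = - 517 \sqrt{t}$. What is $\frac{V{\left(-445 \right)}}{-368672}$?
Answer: $\frac{517 i \sqrt{445}}{368672} \approx 0.029582 i$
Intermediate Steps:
$\frac{V{\left(-445 \right)}}{-368672} = \frac{\left(-517\right) \sqrt{-445}}{-368672} = - 517 i \sqrt{445} \left(- \frac{1}{368672}\right) = \frac{517 i \sqrt{445}}{368672}$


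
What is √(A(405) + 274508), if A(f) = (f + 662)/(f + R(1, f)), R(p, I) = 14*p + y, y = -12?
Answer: √375805041/37 ≈ 523.94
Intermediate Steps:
R(p, I) = -12 + 14*p (R(p, I) = 14*p - 12 = -12 + 14*p)
A(f) = (662 + f)/(2 + f) (A(f) = (f + 662)/(f + (-12 + 14*1)) = (662 + f)/(f + (-12 + 14)) = (662 + f)/(f + 2) = (662 + f)/(2 + f))
√(A(405) + 274508) = √((662 + 405)/(2 + 405) + 274508) = √(1067/407 + 274508) = √((1/407)*1067 + 274508) = √(97/37 + 274508) = √(10156893/37) = √375805041/37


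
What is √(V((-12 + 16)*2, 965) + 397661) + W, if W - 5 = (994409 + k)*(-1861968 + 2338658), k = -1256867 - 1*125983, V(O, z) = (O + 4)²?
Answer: -185165940285 + √397805 ≈ -1.8517e+11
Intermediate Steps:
V(O, z) = (4 + O)²
k = -1382850 (k = -1256867 - 125983 = -1382850)
W = -185165940285 (W = 5 + (994409 - 1382850)*(-1861968 + 2338658) = 5 - 388441*476690 = 5 - 185165940290 = -185165940285)
√(V((-12 + 16)*2, 965) + 397661) + W = √((4 + (-12 + 16)*2)² + 397661) - 185165940285 = √((4 + 4*2)² + 397661) - 185165940285 = √((4 + 8)² + 397661) - 185165940285 = √(12² + 397661) - 185165940285 = √(144 + 397661) - 185165940285 = √397805 - 185165940285 = -185165940285 + √397805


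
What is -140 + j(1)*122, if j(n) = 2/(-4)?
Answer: -201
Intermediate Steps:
j(n) = -½ (j(n) = 2*(-¼) = -½)
-140 + j(1)*122 = -140 - ½*122 = -140 - 61 = -201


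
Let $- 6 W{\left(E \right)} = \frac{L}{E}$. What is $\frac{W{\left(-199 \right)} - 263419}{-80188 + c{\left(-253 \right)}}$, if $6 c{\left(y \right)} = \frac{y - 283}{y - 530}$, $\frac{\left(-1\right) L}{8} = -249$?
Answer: $\frac{123134695101}{37483907456} \approx 3.285$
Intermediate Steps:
$L = 1992$ ($L = \left(-8\right) \left(-249\right) = 1992$)
$W{\left(E \right)} = - \frac{332}{E}$ ($W{\left(E \right)} = - \frac{1992 \frac{1}{E}}{6} = - \frac{332}{E}$)
$c{\left(y \right)} = \frac{-283 + y}{6 \left(-530 + y\right)}$ ($c{\left(y \right)} = \frac{\left(y - 283\right) \frac{1}{y - 530}}{6} = \frac{\left(-283 + y\right) \frac{1}{-530 + y}}{6} = \frac{\frac{1}{-530 + y} \left(-283 + y\right)}{6} = \frac{-283 + y}{6 \left(-530 + y\right)}$)
$\frac{W{\left(-199 \right)} - 263419}{-80188 + c{\left(-253 \right)}} = \frac{- \frac{332}{-199} - 263419}{-80188 + \frac{-283 - 253}{6 \left(-530 - 253\right)}} = \frac{\left(-332\right) \left(- \frac{1}{199}\right) - 263419}{-80188 + \frac{1}{6} \frac{1}{-783} \left(-536\right)} = \frac{\frac{332}{199} - 263419}{-80188 + \frac{1}{6} \left(- \frac{1}{783}\right) \left(-536\right)} = - \frac{52420049}{199 \left(-80188 + \frac{268}{2349}\right)} = - \frac{52420049}{199 \left(- \frac{188361344}{2349}\right)} = \left(- \frac{52420049}{199}\right) \left(- \frac{2349}{188361344}\right) = \frac{123134695101}{37483907456}$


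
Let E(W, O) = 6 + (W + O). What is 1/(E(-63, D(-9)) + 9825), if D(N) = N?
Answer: 1/9759 ≈ 0.00010247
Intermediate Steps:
E(W, O) = 6 + O + W (E(W, O) = 6 + (O + W) = 6 + O + W)
1/(E(-63, D(-9)) + 9825) = 1/((6 - 9 - 63) + 9825) = 1/(-66 + 9825) = 1/9759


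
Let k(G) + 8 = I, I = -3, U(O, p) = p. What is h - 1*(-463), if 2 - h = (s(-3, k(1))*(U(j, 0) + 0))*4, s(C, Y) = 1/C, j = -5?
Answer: 465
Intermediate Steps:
k(G) = -11 (k(G) = -8 - 3 = -11)
h = 2 (h = 2 - (0 + 0)/(-3)*4 = 2 - (-⅓*0)*4 = 2 - 0*4 = 2 - 1*0 = 2 + 0 = 2)
h - 1*(-463) = 2 - 1*(-463) = 2 + 463 = 465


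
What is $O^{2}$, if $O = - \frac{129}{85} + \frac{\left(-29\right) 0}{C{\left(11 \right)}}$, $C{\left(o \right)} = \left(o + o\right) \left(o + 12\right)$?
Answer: $\frac{16641}{7225} \approx 2.3033$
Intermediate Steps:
$C{\left(o \right)} = 2 o \left(12 + o\right)$
$O = - \frac{129}{85}$ ($O = - \frac{129}{85} + \frac{\left(-29\right) 0}{2 \cdot 11 \left(12 + 11\right)} = \left(-129\right) \frac{1}{85} + \frac{0}{2 \cdot 11 \cdot 23} = - \frac{129}{85} + \frac{0}{506} = - \frac{129}{85} + 0 \cdot \frac{1}{506} = - \frac{129}{85} + 0 = - \frac{129}{85} \approx -1.5176$)
$O^{2} = \left(- \frac{129}{85}\right)^{2} = \frac{16641}{7225}$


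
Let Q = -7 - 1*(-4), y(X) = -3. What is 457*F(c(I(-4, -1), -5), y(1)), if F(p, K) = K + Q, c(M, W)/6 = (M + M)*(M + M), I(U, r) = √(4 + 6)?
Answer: -2742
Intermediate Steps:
Q = -3 (Q = -7 + 4 = -3)
I(U, r) = √10
c(M, W) = 24*M² (c(M, W) = 6*((M + M)*(M + M)) = 6*((2*M)*(2*M)) = 6*(4*M²) = 24*M²)
F(p, K) = -3 + K (F(p, K) = K - 3 = -3 + K)
457*F(c(I(-4, -1), -5), y(1)) = 457*(-3 - 3) = 457*(-6) = -2742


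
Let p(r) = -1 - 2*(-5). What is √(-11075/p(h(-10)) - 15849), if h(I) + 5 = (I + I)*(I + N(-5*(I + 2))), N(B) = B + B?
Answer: 2*I*√38429/3 ≈ 130.69*I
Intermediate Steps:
N(B) = 2*B
h(I) = -5 + 2*I*(-20 - 9*I) (h(I) = -5 + (I + I)*(I + 2*(-5*(I + 2))) = -5 + (2*I)*(I + 2*(-5*(2 + I))) = -5 + (2*I)*(I + 2*(-10 - 5*I)) = -5 + (2*I)*(I + (-20 - 10*I)) = -5 + (2*I)*(-20 - 9*I) = -5 + 2*I*(-20 - 9*I))
p(r) = 9 (p(r) = -1 + 10 = 9)
√(-11075/p(h(-10)) - 15849) = √(-11075/9 - 15849) = √(-153716/9) = 2*I*√38429/3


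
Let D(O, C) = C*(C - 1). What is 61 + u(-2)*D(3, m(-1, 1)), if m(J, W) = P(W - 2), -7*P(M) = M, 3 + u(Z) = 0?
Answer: 3007/49 ≈ 61.367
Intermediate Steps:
u(Z) = -3 (u(Z) = -3 + 0 = -3)
P(M) = -M/7
m(J, W) = 2/7 - W/7 (m(J, W) = -(W - 2)/7 = -(-2 + W)/7 = 2/7 - W/7)
D(O, C) = C*(-1 + C)
61 + u(-2)*D(3, m(-1, 1)) = 61 - 3*(2/7 - 1/7*1)*(-1 + (2/7 - 1/7*1)) = 61 - 3*(2/7 - 1/7)*(-1 + (2/7 - 1/7)) = 61 - 3*(-1 + 1/7)/7 = 61 - 3*(-6)/(7*7) = 61 - 3*(-6/49) = 61 + 18/49 = 3007/49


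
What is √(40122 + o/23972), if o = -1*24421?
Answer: √5763948516859/11986 ≈ 200.30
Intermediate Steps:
o = -24421
√(40122 + o/23972) = √(40122 - 24421/23972) = √(961780163/23972) = √5763948516859/11986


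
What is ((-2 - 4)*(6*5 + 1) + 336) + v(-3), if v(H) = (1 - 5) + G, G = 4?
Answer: 150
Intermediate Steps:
v(H) = 0 (v(H) = (1 - 5) + 4 = -4 + 4 = 0)
((-2 - 4)*(6*5 + 1) + 336) + v(-3) = ((-2 - 4)*(6*5 + 1) + 336) + 0 = (-6*(30 + 1) + 336) + 0 = (-6*31 + 336) + 0 = (-186 + 336) + 0 = 150 + 0 = 150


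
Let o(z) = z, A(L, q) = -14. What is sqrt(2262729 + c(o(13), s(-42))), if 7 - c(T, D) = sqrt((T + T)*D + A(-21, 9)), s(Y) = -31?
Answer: sqrt(2262736 - 2*I*sqrt(205)) ≈ 1504.2 - 0.01*I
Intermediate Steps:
c(T, D) = 7 - sqrt(-14 + 2*D*T) (c(T, D) = 7 - sqrt((T + T)*D - 14) = 7 - sqrt((2*T)*D - 14) = 7 - sqrt(2*D*T - 14) = 7 - sqrt(-14 + 2*D*T))
sqrt(2262729 + c(o(13), s(-42))) = sqrt(2262729 + (7 - sqrt(-14 + 2*(-31)*13))) = sqrt(2262729 + (7 - sqrt(-14 - 806))) = sqrt(2262729 + (7 - sqrt(-820))) = sqrt(2262729 + (7 - 2*I*sqrt(205))) = sqrt(2262736 - 2*I*sqrt(205))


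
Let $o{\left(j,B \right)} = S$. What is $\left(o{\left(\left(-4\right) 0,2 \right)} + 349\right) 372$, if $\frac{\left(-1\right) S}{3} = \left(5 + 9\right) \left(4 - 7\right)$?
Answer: $176700$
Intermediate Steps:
$S = 126$ ($S = - 3 \left(5 + 9\right) \left(4 - 7\right) = - 3 \cdot 14 \left(-3\right) = \left(-3\right) \left(-42\right) = 126$)
$o{\left(j,B \right)} = 126$
$\left(o{\left(\left(-4\right) 0,2 \right)} + 349\right) 372 = \left(126 + 349\right) 372 = 475 \cdot 372 = 176700$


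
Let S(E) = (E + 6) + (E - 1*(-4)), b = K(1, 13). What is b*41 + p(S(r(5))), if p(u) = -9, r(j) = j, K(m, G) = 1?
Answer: 32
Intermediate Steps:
b = 1
S(E) = 10 + 2*E (S(E) = (6 + E) + (E + 4) = (6 + E) + (4 + E) = 10 + 2*E)
b*41 + p(S(r(5))) = 1*41 - 9 = 41 - 9 = 32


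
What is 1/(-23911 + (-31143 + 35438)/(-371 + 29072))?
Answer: -28701/686265316 ≈ -4.1822e-5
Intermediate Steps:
1/(-23911 + (-31143 + 35438)/(-371 + 29072)) = 1/(-23911 + 4295/28701) = 1/(-686265316/28701) = -28701/686265316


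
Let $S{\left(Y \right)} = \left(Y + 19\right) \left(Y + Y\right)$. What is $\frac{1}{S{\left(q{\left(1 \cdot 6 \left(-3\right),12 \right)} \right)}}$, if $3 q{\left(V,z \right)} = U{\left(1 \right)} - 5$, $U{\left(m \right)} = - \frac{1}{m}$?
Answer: $- \frac{1}{68} \approx -0.014706$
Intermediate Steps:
$q{\left(V,z \right)} = -2$ ($q{\left(V,z \right)} = \frac{- 1^{-1} - 5}{3} = \frac{\left(-1\right) 1 - 5}{3} = \frac{-1 - 5}{3} = \frac{1}{3} \left(-6\right) = -2$)
$S{\left(Y \right)} = 2 Y \left(19 + Y\right)$ ($S{\left(Y \right)} = \left(19 + Y\right) 2 Y = 2 Y \left(19 + Y\right)$)
$\frac{1}{S{\left(q{\left(1 \cdot 6 \left(-3\right),12 \right)} \right)}} = \frac{1}{2 \left(-2\right) \left(19 - 2\right)} = \frac{1}{2 \left(-2\right) 17} = \frac{1}{-68} = - \frac{1}{68}$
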